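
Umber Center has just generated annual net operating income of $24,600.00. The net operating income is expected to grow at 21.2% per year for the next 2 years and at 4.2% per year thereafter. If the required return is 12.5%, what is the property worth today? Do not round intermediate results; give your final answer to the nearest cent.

$413501.30

D_1 = 29815.20000
D_2 = 36136.02240
Terminal value at year 2: TV = D_2×(1+g_2)/(r−g_2) = 37653.73534/0.083 = 453659.46194
P_0 = D_1/(1+r)^1 + D_2/(1+r)^2 + TV/(1+r)^2
    = 26502.40000 + 28551.91893 + 358446.98227 = 413501.30120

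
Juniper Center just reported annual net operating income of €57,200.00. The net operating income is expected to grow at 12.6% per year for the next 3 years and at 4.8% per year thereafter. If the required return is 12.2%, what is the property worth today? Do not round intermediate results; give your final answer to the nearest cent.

€991596.95

D_1 = 64407.20000
D_2 = 72522.50720
D_3 = 81660.34311
Terminal value at year 3: TV = D_3×(1+g_2)/(r−g_2) = 85580.03958/0.074 = 1156487.02130
P_0 = D_1/(1+r)^1 + D_2/(1+r)^2 + D_3/(1+r)^3 + TV/(1+r)^3
    = 57403.92157 + 57608.57013 + 57813.94828 + 818770.51073 = 991596.95071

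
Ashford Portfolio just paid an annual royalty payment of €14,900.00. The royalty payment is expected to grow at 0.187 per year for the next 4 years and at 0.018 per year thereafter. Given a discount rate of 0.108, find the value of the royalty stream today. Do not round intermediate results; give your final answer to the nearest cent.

D_1 = 17686.30000
D_2 = 20993.63810
D_3 = 24919.44842
D_4 = 29579.38528
Terminal value at year 4: TV = D_4×(1+g_2)/(r−g_2) = 30111.81422/0.09 = 334575.71350
P_0 = D_1/(1+r)^1 + D_2/(1+r)^2 + D_3/(1+r)^3 + D_4/(1+r)^4 + TV/(1+r)^4
    = 15962.36462 + 17100.47546 + 18319.73318 + 19625.92354 + 221991.00187 = 292999.49868

€292999.50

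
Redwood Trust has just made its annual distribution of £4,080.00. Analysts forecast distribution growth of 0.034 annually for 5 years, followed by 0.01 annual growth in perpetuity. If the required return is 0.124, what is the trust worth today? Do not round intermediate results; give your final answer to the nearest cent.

D_1 = 4218.72000
D_2 = 4362.15648
D_3 = 4510.46980
D_4 = 4663.82577
D_5 = 4822.39585
Terminal value at year 5: TV = D_5×(1+g_2)/(r−g_2) = 4870.61981/0.114 = 42724.73516
P_0 = D_1/(1+r)^1 + D_2/(1+r)^2 + D_3/(1+r)^3 + D_4/(1+r)^4 + D_5/(1+r)^5 + TV/(1+r)^5
    = 3753.30961 + 3452.77770 + 3176.30974 + 2921.97888 + 2688.01260 + 23814.84851 = 39807.23704

£39807.24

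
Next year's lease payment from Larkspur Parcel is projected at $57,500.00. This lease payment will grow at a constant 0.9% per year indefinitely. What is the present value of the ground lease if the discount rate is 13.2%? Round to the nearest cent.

$467479.67

Growing perpetuity: P = D₁ / (r − g) = $57,500.0000 / (0.132 − 0.009) = $467,479.67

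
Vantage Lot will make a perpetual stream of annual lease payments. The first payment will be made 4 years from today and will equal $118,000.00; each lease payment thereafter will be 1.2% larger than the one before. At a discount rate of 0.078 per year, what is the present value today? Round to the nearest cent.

Value at end of year 3: C₁ / (r − g) = $118,000.00 / (0.078 − 0.012) = $1,787,878.7879
Discount to today: PV = $1,787,878.7879 / (1 + 0.078)^3 = $1,787,878.7879 / 1.252727 = $1,427,189.98

$1427189.98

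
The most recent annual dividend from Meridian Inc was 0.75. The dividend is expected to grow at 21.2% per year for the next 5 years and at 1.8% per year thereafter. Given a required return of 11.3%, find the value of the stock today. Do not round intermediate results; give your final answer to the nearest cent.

17.18

D_1 = 0.90900
D_2 = 1.10171
D_3 = 1.33527
D_4 = 1.61835
D_5 = 1.96144
Terminal value at year 5: TV = D_5×(1+g_2)/(r−g_2) = 1.99674/0.095 = 21.01835
P_0 = D_1/(1+r)^1 + D_2/(1+r)^2 + D_3/(1+r)^3 + D_4/(1+r)^4 + D_5/(1+r)^5 + TV/(1+r)^5
    = 0.81671 + 0.88936 + 0.96846 + 1.05461 + 1.14841 + 12.30616 = 17.18372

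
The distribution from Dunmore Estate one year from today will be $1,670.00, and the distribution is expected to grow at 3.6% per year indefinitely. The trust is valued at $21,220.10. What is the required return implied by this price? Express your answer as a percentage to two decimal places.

11.47%

P = D₁/(r − g) ⇒ r = D₁/P + g = $1,670.0000/$21,220.10 + 0.036 = 0.078699 + 0.036 = 0.114699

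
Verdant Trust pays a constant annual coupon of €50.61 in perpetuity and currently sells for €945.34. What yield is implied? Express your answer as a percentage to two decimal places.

5.35%

P = C/r ⇒ r = C/P = €50.61/€945.34 = 0.053536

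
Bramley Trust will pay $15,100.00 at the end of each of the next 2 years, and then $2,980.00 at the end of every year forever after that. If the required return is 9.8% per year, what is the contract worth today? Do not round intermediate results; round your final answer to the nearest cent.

PV of 2-year annuity: $15,100.00 × [1 − (1+0.098)^−2] / 0.098 = 26277.11919
Perpetuity value at year 2: $2,980.00 / 0.098 = 30408.16327
PV of perpetuity: 30408.16327 / (1+0.098)^2 = 25222.34769
Total PV = 26277.11919 + 25222.34769 = 51499.46688

$51499.47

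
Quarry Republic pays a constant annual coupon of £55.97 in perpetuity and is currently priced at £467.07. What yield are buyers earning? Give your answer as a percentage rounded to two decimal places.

11.98%

P = C/r ⇒ r = C/P = £55.97/£467.07 = 0.119832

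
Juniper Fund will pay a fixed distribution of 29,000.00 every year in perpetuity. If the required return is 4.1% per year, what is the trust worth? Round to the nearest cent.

707317.07

Level perpetuity: PV = C / r = 29,000.00 / 0.041 = 707,317.07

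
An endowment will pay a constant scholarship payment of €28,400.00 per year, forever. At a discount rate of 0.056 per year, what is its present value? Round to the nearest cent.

€507142.86

Level perpetuity: PV = C / r = €28,400.00 / 0.056 = €507,142.86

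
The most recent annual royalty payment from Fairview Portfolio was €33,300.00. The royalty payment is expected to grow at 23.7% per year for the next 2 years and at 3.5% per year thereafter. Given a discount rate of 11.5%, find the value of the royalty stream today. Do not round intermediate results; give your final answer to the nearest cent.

D_1 = 41192.10000
D_2 = 50954.62770
Terminal value at year 2: TV = D_2×(1+g_2)/(r−g_2) = 52738.03967/0.08 = 659225.49587
P_0 = D_1/(1+r)^1 + D_2/(1+r)^2 + TV/(1+r)^2
    = 36943.58744 + 40985.84544 + 530254.37541 = 608183.80830

€608183.81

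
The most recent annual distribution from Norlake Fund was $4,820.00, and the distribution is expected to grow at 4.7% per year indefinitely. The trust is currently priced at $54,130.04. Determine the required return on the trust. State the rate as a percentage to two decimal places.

D₁ = $4,820.00 × 1.047 = $5,046.5400
P = D₁/(r − g) ⇒ r = D₁/P + g = $5,046.5400/$54,130.04 + 0.047 = 0.093230 + 0.047 = 0.140230

14.02%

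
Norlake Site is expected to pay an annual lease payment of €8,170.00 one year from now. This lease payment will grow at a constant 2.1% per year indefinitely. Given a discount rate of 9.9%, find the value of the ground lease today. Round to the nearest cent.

€104743.59

Growing perpetuity: P = D₁ / (r − g) = €8,170.0000 / (0.099 − 0.021) = €104,743.59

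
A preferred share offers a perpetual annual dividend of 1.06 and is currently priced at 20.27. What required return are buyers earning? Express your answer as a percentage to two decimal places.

5.23%

P = C/r ⇒ r = C/P = 1.06/20.27 = 0.052294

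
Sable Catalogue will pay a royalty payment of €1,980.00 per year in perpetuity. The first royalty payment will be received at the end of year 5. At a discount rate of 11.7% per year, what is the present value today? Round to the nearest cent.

€10870.93

Value at end of year 4: C / r = €1,980.00 / 0.117 = €16,923.0769
Discount to today: PV = €16,923.0769 / (1 + 0.117)^4 = €16,923.0769 / 1.556728 = €10,870.93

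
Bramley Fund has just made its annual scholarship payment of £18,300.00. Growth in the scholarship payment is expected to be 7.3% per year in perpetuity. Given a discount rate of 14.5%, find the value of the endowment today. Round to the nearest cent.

£272720.83

D₁ = D₀ × (1 + g) = £18,300.00 × 1.073 = £19,635.9000
Growing perpetuity: P = D₁ / (r − g) = £19,635.9000 / (0.145 − 0.073) = £272,720.83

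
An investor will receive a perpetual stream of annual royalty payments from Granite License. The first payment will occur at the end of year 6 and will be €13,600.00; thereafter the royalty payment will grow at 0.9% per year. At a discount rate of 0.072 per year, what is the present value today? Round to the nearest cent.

€152484.05

Value at end of year 5: C₁ / (r − g) = €13,600.00 / (0.072 − 0.009) = €215,873.0159
Discount to today: PV = €215,873.0159 / (1 + 0.072)^5 = €215,873.0159 / 1.415709 = €152,484.05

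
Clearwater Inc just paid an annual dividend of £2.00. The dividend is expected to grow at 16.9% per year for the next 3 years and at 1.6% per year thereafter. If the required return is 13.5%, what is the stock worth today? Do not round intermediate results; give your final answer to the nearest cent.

£25.02

D_1 = 2.33800
D_2 = 2.73312
D_3 = 3.19502
Terminal value at year 3: TV = D_3×(1+g_2)/(r−g_2) = 3.24614/0.119 = 27.27849
P_0 = D_1/(1+r)^1 + D_2/(1+r)^2 + D_3/(1+r)^3 + TV/(1+r)^3
    = 2.05991 + 2.12162 + 2.18517 + 18.65661 = 25.02331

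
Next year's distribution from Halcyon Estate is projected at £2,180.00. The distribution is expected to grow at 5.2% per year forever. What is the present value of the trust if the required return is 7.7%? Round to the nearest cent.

Growing perpetuity: P = D₁ / (r − g) = £2,180.0000 / (0.077 − 0.052) = £87,200.00

£87200.00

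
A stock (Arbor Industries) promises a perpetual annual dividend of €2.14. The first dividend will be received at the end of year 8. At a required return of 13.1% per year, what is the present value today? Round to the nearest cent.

Value at end of year 7: C / r = €2.14 / 0.131 = €16.3359
Discount to today: PV = €16.3359 / (1 + 0.131)^7 = €16.3359 / 2.367218 = €6.90

€6.90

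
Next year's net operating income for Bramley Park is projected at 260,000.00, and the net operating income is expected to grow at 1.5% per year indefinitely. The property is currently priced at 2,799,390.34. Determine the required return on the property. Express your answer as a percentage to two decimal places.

10.79%

P = D₁/(r − g) ⇒ r = D₁/P + g = 260,000.0000/2,799,390.34 + 0.015 = 0.092877 + 0.015 = 0.107877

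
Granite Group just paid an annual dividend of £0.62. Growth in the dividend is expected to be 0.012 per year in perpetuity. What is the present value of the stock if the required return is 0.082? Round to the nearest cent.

D₁ = D₀ × (1 + g) = £0.62 × 1.012 = £0.6274
Growing perpetuity: P = D₁ / (r − g) = £0.6274 / (0.082 − 0.012) = £8.96

£8.96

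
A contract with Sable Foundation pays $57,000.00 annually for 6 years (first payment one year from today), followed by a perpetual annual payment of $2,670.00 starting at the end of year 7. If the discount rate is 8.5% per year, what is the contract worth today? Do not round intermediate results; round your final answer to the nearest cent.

PV of 6-year annuity: $57,000.00 × [1 − (1+0.085)^−6] / 0.085 = 259554.46866
Perpetuity value at year 6: $2,670.00 / 0.085 = 31411.76471
PV of perpetuity: 31411.76471 / (1+0.085)^6 = 19253.68696
Total PV = 259554.46866 + 19253.68696 = 278808.15563

$278808.16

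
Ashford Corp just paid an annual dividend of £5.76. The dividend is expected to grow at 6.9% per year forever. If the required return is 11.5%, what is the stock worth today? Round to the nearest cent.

£133.86

D₁ = D₀ × (1 + g) = £5.76 × 1.069 = £6.1574
Growing perpetuity: P = D₁ / (r − g) = £6.1574 / (0.115 − 0.069) = £133.86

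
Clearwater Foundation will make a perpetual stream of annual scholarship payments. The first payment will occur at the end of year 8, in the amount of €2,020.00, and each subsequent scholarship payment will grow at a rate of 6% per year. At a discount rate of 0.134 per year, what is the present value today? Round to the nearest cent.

€11319.53

Value at end of year 7: C₁ / (r − g) = €2,020.00 / (0.134 − 0.06) = €27,297.2973
Discount to today: PV = €27,297.2973 / (1 + 0.134)^7 = €27,297.2973 / 2.411523 = €11,319.53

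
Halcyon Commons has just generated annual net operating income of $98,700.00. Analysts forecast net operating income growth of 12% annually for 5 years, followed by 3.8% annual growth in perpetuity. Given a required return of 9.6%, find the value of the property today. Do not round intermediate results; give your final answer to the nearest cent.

$2495329.54

D_1 = 110544.00000
D_2 = 123809.28000
D_3 = 138666.39360
D_4 = 155306.36083
D_5 = 173943.12413
Terminal value at year 5: TV = D_5×(1+g_2)/(r−g_2) = 180552.96285/0.058 = 3112982.11808
P_0 = D_1/(1+r)^1 + D_2/(1+r)^2 + D_3/(1+r)^3 + D_4/(1+r)^4 + D_5/(1+r)^5 + TV/(1+r)^5
    = 100861.31387 + 103069.95578 + 105326.96211 + 107633.39194 + 109990.32753 + 1968447.58573 = 2495329.53694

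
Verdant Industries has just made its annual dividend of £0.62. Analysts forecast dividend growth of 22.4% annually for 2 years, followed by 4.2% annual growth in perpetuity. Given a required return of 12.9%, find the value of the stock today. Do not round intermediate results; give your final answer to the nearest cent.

D_1 = 0.75888
D_2 = 0.92887
Terminal value at year 2: TV = D_2×(1+g_2)/(r−g_2) = 0.96788/0.087 = 11.12508
P_0 = D_1/(1+r)^1 + D_2/(1+r)^2 + TV/(1+r)^2
    = 0.67217 + 0.72873 + 8.72801 = 10.12891

£10.13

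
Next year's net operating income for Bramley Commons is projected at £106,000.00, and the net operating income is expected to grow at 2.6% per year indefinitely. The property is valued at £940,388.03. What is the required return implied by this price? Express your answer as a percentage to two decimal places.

13.87%

P = D₁/(r − g) ⇒ r = D₁/P + g = £106,000.0000/£940,388.03 + 0.026 = 0.112719 + 0.026 = 0.138719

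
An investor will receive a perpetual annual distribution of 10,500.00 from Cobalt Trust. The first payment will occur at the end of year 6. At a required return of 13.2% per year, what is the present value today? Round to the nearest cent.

Value at end of year 5: C / r = 10,500.00 / 0.132 = 79,545.4545
Discount to today: PV = 79,545.4545 / (1 + 0.132)^5 = 79,545.4545 / 1.858798 = 42,794.03

42794.03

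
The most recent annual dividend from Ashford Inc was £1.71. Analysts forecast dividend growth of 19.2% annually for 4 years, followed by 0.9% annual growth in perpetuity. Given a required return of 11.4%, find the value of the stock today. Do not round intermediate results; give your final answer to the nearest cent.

£29.66

D_1 = 2.03832
D_2 = 2.42968
D_3 = 2.89618
D_4 = 3.45224
Terminal value at year 4: TV = D_4×(1+g_2)/(r−g_2) = 3.48331/0.105 = 33.17439
P_0 = D_1/(1+r)^1 + D_2/(1+r)^2 + D_3/(1+r)^3 + D_4/(1+r)^4 + TV/(1+r)^4
    = 1.82973 + 1.95784 + 2.09493 + 2.24161 + 21.54082 = 29.66494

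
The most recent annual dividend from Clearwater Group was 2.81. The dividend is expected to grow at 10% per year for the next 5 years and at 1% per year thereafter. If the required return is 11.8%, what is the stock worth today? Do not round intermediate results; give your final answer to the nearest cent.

37.62

D_1 = 3.09100
D_2 = 3.40010
D_3 = 3.74011
D_4 = 4.11412
D_5 = 4.52553
Terminal value at year 5: TV = D_5×(1+g_2)/(r−g_2) = 4.57079/0.108 = 42.32212
P_0 = D_1/(1+r)^1 + D_2/(1+r)^2 + D_3/(1+r)^3 + D_4/(1+r)^4 + D_5/(1+r)^5 + TV/(1+r)^5
    = 2.76476 + 2.72025 + 2.67645 + 2.63336 + 2.59096 + 24.23028 = 37.61605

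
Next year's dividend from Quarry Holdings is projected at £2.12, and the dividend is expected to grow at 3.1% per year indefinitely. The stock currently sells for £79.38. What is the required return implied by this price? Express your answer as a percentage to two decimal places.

5.77%

P = D₁/(r − g) ⇒ r = D₁/P + g = £2.1200/£79.38 + 0.031 = 0.026707 + 0.031 = 0.057707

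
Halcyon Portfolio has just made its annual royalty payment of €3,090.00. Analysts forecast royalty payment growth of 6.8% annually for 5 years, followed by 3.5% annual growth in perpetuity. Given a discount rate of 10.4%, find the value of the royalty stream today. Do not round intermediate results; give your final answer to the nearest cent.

D_1 = 3300.12000
D_2 = 3524.52816
D_3 = 3764.19607
D_4 = 4020.16141
D_5 = 4293.53238
Terminal value at year 5: TV = D_5×(1+g_2)/(r−g_2) = 4443.80602/0.069 = 64402.98576
P_0 = D_1/(1+r)^1 + D_2/(1+r)^2 + D_3/(1+r)^3 + D_4/(1+r)^4 + D_5/(1+r)^5 + TV/(1+r)^5
    = 2989.23913 + 2891.76394 + 2797.46729 + 2706.24553 + 2617.99839 + 39269.97592 = 53272.69021

€53272.69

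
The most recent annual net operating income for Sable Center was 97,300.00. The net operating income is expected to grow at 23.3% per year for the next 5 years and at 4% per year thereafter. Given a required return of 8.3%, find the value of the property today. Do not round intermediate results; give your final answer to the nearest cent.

D_1 = 119970.90000
D_2 = 147924.11970
D_3 = 182390.43959
D_4 = 224887.41201
D_5 = 277286.17901
Terminal value at year 5: TV = D_5×(1+g_2)/(r−g_2) = 288377.62617/0.043 = 6706456.42266
P_0 = D_1/(1+r)^1 + D_2/(1+r)^2 + D_3/(1+r)^3 + D_4/(1+r)^4 + D_5/(1+r)^5 + TV/(1+r)^5
    = 110776.45429 + 126119.45350 + 143587.52186 + 163474.99026 + 186116.95567 + 4501433.34634 = 5231508.72192

5231508.72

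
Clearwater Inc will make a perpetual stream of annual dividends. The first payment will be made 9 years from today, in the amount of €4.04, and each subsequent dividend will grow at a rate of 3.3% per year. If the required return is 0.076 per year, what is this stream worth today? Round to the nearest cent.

Value at end of year 8: C₁ / (r − g) = €4.04 / (0.076 − 0.033) = €93.9535
Discount to today: PV = €93.9535 / (1 + 0.076)^8 = €93.9535 / 1.796794 = €52.29

€52.29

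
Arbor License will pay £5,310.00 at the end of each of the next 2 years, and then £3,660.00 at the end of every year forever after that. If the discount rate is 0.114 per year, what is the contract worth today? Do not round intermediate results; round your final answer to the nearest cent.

£34915.99

PV of 2-year annuity: £5,310.00 × [1 − (1+0.114)^−2] / 0.114 = 9045.42803
Perpetuity value at year 2: £3,660.00 / 0.114 = 32105.26316
PV of perpetuity: 32105.26316 / (1+0.114)^2 = 25870.56135
Total PV = 9045.42803 + 25870.56135 = 34915.98938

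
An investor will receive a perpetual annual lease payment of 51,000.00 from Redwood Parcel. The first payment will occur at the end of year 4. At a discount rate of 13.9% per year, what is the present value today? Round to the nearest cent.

Value at end of year 3: C / r = 51,000.00 / 0.139 = 366,906.4748
Discount to today: PV = 366,906.4748 / (1 + 0.139)^3 = 366,906.4748 / 1.477649 = 248,304.28

248304.28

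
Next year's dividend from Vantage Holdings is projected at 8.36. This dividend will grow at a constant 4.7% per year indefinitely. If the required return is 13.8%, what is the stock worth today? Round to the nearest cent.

Growing perpetuity: P = D₁ / (r − g) = 8.3600 / (0.138 − 0.047) = 91.87

91.87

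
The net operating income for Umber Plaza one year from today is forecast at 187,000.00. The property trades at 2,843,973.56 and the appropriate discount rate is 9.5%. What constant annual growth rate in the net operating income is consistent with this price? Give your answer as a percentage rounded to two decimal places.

P = D₁/(r−g) ⇒ g = r − D₁/P = 0.095 − 187,000.00/2,843,973.56 = 0.029247

2.92%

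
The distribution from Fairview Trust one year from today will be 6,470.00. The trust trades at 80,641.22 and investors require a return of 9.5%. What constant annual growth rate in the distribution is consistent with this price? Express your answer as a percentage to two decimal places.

P = D₁/(r−g) ⇒ g = r − D₁/P = 0.095 − 6,470.00/80,641.22 = 0.014768

1.48%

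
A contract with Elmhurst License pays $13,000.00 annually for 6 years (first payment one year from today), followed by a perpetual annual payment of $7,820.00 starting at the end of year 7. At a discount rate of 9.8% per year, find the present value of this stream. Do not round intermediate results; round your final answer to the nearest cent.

PV of 6-year annuity: $13,000.00 × [1 − (1+0.098)^−6] / 0.098 = 56951.77895
Perpetuity value at year 6: $7,820.00 / 0.098 = 79795.91837
PV of perpetuity: 79795.91837 / (1+0.098)^6 = 45537.23288
Total PV = 56951.77895 + 45537.23288 = 102489.01182

$102489.01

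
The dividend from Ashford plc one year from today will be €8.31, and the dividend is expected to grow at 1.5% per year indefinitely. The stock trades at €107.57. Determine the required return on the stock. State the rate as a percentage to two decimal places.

9.23%

P = D₁/(r − g) ⇒ r = D₁/P + g = €8.3100/€107.57 + 0.015 = 0.077252 + 0.015 = 0.092252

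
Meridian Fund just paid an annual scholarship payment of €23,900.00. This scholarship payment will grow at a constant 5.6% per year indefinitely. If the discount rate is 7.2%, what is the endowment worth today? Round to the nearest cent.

€1577400.00

D₁ = D₀ × (1 + g) = €23,900.00 × 1.056 = €25,238.4000
Growing perpetuity: P = D₁ / (r − g) = €25,238.4000 / (0.072 − 0.056) = €1,577,400.00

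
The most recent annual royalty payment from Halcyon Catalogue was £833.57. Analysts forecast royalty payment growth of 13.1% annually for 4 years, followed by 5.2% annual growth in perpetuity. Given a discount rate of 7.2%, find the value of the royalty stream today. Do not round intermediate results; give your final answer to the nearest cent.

£58143.93

D_1 = 942.76767
D_2 = 1066.27023
D_3 = 1205.95164
D_4 = 1363.93130
Terminal value at year 4: TV = D_4×(1+g_2)/(r−g_2) = 1434.85573/0.02 = 71742.78637
P_0 = D_1/(1+r)^1 + D_2/(1+r)^2 + D_3/(1+r)^3 + D_4/(1+r)^4 + TV/(1+r)^4
    = 879.44745 + 927.84988 + 978.91624 + 1032.79316 + 54324.92038 = 58143.92712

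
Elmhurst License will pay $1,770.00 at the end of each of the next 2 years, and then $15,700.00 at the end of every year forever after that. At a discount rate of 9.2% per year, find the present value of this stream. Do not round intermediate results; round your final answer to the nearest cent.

$146214.07

PV of 2-year annuity: $1,770.00 × [1 − (1+0.092)^−2] / 0.092 = 3105.20066
Perpetuity value at year 2: $15,700.00 / 0.092 = 170652.17391
PV of perpetuity: 170652.17391 / (1+0.092)^2 = 143108.86862
Total PV = 3105.20066 + 143108.86862 = 146214.06928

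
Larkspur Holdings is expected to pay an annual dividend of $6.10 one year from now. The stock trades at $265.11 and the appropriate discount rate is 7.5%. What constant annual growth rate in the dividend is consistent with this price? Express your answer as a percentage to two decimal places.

5.20%

P = D₁/(r−g) ⇒ g = r − D₁/P = 0.075 − $6.10/$265.11 = 0.051991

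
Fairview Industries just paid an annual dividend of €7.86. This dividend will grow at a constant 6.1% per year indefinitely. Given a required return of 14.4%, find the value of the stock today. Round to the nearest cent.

€100.48

D₁ = D₀ × (1 + g) = €7.86 × 1.061 = €8.3395
Growing perpetuity: P = D₁ / (r − g) = €8.3395 / (0.144 − 0.061) = €100.48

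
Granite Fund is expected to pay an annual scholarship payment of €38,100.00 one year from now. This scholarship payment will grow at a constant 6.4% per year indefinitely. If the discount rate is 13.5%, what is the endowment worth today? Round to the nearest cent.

€536619.72

Growing perpetuity: P = D₁ / (r − g) = €38,100.0000 / (0.135 − 0.064) = €536,619.72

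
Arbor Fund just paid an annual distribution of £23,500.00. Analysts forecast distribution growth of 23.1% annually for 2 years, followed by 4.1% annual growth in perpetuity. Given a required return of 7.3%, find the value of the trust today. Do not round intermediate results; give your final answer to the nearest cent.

D_1 = 28928.50000
D_2 = 35610.98350
Terminal value at year 2: TV = D_2×(1+g_2)/(r−g_2) = 37071.03382/0.032 = 1158469.80698
P_0 = D_1/(1+r)^1 + D_2/(1+r)^2 + TV/(1+r)^2
    = 26960.39143 + 30930.32791 + 1006202.22976 = 1064092.94909

£1064092.95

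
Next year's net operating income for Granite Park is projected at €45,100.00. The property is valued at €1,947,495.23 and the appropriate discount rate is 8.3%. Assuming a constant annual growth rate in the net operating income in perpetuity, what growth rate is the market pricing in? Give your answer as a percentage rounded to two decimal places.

5.98%

P = D₁/(r−g) ⇒ g = r − D₁/P = 0.083 − €45,100.00/€1,947,495.23 = 0.059842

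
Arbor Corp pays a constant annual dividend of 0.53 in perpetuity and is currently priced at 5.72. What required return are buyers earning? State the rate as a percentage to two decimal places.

9.27%

P = C/r ⇒ r = C/P = 0.53/5.72 = 0.092657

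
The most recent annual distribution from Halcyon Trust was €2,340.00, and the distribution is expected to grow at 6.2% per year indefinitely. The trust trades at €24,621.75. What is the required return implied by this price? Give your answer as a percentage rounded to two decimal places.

16.29%

D₁ = €2,340.00 × 1.062 = €2,485.0800
P = D₁/(r − g) ⇒ r = D₁/P + g = €2,485.0800/€24,621.75 + 0.062 = 0.100930 + 0.062 = 0.162930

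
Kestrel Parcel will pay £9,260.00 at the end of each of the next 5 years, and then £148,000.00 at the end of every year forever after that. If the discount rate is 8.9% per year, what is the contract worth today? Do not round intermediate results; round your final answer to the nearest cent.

PV of 5-year annuity: £9,260.00 × [1 − (1+0.089)^−5] / 0.089 = 36111.82067
Perpetuity value at year 5: £148,000.00 / 0.089 = 1662921.34831
PV of perpetuity: 1662921.34831 / (1+0.089)^5 = 1085756.17994
Total PV = 36111.82067 + 1085756.17994 = 1121868.00061

£1121868.00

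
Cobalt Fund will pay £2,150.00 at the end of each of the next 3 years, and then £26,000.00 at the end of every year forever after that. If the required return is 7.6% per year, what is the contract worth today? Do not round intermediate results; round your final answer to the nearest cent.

£280195.16

PV of 3-year annuity: £2,150.00 × [1 − (1+0.076)^−3] / 0.076 = 5580.99431
Perpetuity value at year 3: £26,000.00 / 0.076 = 342105.26316
PV of perpetuity: 342105.26316 / (1+0.076)^3 = 274614.16922
Total PV = 5580.99431 + 274614.16922 = 280195.16353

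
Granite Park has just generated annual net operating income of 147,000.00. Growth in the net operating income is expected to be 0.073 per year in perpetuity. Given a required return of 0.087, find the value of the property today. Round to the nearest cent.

D₁ = D₀ × (1 + g) = 147,000.00 × 1.073 = 157,731.0000
Growing perpetuity: P = D₁ / (r − g) = 157,731.0000 / (0.087 − 0.073) = 11,266,500.00

11266500.00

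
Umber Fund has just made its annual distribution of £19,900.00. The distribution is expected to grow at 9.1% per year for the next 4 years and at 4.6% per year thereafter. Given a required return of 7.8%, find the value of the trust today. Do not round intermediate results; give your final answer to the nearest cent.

£764459.92

D_1 = 21710.90000
D_2 = 23686.59190
D_3 = 25842.07176
D_4 = 28193.70029
Terminal value at year 4: TV = D_4×(1+g_2)/(r−g_2) = 29490.61051/0.032 = 921581.57834
P_0 = D_1/(1+r)^1 + D_2/(1+r)^2 + D_3/(1+r)^3 + D_4/(1+r)^4 + TV/(1+r)^4
    = 20139.98145 + 20382.85692 + 20628.66132 + 20877.42996 + 682430.99179 = 764459.92143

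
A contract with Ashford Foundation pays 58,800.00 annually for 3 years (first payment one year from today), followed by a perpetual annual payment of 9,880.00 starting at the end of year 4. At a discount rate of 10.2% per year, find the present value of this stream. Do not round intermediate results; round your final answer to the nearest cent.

218092.46

PV of 3-year annuity: 58,800.00 × [1 − (1+0.102)^−3] / 0.102 = 145713.56135
Perpetuity value at year 3: 9,880.00 / 0.102 = 96862.74510
PV of perpetuity: 96862.74510 / (1+0.102)^3 = 72378.90180
Total PV = 145713.56135 + 72378.90180 = 218092.46315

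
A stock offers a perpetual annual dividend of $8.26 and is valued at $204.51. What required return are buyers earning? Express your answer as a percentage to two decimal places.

4.04%

P = C/r ⇒ r = C/P = $8.26/$204.51 = 0.040389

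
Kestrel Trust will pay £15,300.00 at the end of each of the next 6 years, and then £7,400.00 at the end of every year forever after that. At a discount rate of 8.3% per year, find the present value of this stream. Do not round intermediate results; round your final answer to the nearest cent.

PV of 6-year annuity: £15,300.00 × [1 − (1+0.083)^−6] / 0.083 = 70090.92974
Perpetuity value at year 6: £7,400.00 / 0.083 = 89156.62651
PV of perpetuity: 89156.62651 / (1+0.083)^6 = 55256.43826
Total PV = 70090.92974 + 55256.43826 = 125347.36801

£125347.37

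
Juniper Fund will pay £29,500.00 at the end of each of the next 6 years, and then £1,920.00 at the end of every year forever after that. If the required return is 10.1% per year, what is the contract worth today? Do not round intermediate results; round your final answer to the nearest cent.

£138776.80

PV of 6-year annuity: £29,500.00 × [1 − (1+0.101)^−6] / 0.101 = 128104.55196
Perpetuity value at year 6: £1,920.00 / 0.101 = 19009.90099
PV of perpetuity: 19009.90099 / (1+0.101)^6 = 10672.24879
Total PV = 128104.55196 + 10672.24879 = 138776.80076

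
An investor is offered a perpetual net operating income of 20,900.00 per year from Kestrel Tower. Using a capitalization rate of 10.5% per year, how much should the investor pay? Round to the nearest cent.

Level perpetuity: PV = C / r = 20,900.00 / 0.105 = 199,047.62

199047.62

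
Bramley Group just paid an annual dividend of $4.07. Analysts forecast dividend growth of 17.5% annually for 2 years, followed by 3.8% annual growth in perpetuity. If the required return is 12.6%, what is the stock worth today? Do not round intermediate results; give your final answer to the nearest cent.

$60.96

D_1 = 4.78225
D_2 = 5.61914
Terminal value at year 2: TV = D_2×(1+g_2)/(r−g_2) = 5.83267/0.088 = 66.28035
P_0 = D_1/(1+r)^1 + D_2/(1+r)^2 + TV/(1+r)^2
    = 4.24711 + 4.43193 + 52.27669 = 60.95573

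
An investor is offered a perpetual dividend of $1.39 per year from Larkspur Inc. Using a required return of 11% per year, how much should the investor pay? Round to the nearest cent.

Level perpetuity: PV = C / r = $1.39 / 0.11 = $12.64

$12.64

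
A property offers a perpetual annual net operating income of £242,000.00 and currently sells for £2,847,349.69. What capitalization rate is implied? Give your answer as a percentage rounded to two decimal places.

8.50%

P = C/r ⇒ r = C/P = £242,000.00/£2,847,349.69 = 0.084991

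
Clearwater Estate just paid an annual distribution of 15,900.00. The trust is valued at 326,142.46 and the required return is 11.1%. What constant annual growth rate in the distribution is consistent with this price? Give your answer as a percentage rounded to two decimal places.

P = D₀(1+g)/(r−g) ⇒ P(r−g) = D₀(1+g) ⇒ g(P+D₀) = P·r − D₀
g = (P·r − D₀)/(P + D₀) = (326,142.46×0.111 − 15,900.00) / (326,142.46 + 15,900.00) = 0.059355

5.94%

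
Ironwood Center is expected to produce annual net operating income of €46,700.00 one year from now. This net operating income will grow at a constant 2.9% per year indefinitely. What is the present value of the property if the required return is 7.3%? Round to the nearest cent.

Growing perpetuity: P = D₁ / (r − g) = €46,700.0000 / (0.073 − 0.029) = €1,061,363.64

€1061363.64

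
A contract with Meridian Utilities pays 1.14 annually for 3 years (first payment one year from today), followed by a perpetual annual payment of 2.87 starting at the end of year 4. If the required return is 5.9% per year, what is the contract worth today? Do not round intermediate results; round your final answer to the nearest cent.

44.01

PV of 3-year annuity: 1.14 × [1 − (1+0.059)^−3] / 0.059 = 3.05288
Perpetuity value at year 3: 2.87 / 0.059 = 48.64407
PV of perpetuity: 48.64407 / (1+0.059)^3 = 40.95831
Total PV = 3.05288 + 40.95831 = 44.01119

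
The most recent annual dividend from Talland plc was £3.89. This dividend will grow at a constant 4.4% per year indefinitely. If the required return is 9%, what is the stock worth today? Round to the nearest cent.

D₁ = D₀ × (1 + g) = £3.89 × 1.044 = £4.0612
Growing perpetuity: P = D₁ / (r − g) = £4.0612 / (0.09 − 0.044) = £88.29

£88.29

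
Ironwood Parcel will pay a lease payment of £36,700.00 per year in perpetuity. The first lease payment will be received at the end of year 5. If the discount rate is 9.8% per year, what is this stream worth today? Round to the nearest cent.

£257650.29

Value at end of year 4: C / r = £36,700.00 / 0.098 = £374,489.7959
Discount to today: PV = £374,489.7959 / (1 + 0.098)^4 = £374,489.7959 / 1.453481 = £257,650.29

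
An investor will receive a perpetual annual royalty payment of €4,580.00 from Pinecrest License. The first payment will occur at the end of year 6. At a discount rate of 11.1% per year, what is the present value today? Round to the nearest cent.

€24376.55

Value at end of year 5: C / r = €4,580.00 / 0.111 = €41,261.2613
Discount to today: PV = €41,261.2613 / (1 + 0.111)^5 = €41,261.2613 / 1.692662 = €24,376.55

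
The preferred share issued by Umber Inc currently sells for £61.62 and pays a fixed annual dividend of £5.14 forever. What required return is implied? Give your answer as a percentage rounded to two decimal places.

P = C/r ⇒ r = C/P = £5.14/£61.62 = 0.083414

8.34%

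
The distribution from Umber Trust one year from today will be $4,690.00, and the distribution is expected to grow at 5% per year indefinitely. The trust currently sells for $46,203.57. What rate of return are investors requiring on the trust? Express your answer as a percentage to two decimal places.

15.15%

P = D₁/(r − g) ⇒ r = D₁/P + g = $4,690.0000/$46,203.57 + 0.05 = 0.101507 + 0.05 = 0.151507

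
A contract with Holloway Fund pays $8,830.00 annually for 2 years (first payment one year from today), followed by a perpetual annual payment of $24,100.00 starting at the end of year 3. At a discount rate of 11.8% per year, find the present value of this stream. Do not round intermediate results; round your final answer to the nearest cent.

PV of 2-year annuity: $8,830.00 × [1 − (1+0.118)^−2] / 0.118 = 14962.46172
Perpetuity value at year 2: $24,100.00 / 0.118 = 204237.28814
PV of perpetuity: 204237.28814 / (1+0.118)^2 = 163399.76521
Total PV = 14962.46172 + 163399.76521 = 178362.22693

$178362.23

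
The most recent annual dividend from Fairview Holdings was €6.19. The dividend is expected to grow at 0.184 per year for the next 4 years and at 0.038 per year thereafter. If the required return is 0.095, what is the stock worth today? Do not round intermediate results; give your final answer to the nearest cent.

€184.30

D_1 = 7.32896
D_2 = 8.67749
D_3 = 10.27415
D_4 = 12.16459
Terminal value at year 4: TV = D_4×(1+g_2)/(r−g_2) = 12.62684/0.057 = 221.52358
P_0 = D_1/(1+r)^1 + D_2/(1+r)^2 + D_3/(1+r)^3 + D_4/(1+r)^4 + TV/(1+r)^4
    = 6.69311 + 7.23712 + 7.82534 + 8.46138 + 154.08611 = 184.30306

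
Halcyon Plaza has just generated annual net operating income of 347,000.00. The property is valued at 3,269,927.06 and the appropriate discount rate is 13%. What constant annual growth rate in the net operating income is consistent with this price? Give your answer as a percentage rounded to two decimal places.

P = D₀(1+g)/(r−g) ⇒ P(r−g) = D₀(1+g) ⇒ g(P+D₀) = P·r − D₀
g = (P·r − D₀)/(P + D₀) = (3,269,927.06×0.13 − 347,000.00) / (3,269,927.06 + 347,000.00) = 0.021590

2.16%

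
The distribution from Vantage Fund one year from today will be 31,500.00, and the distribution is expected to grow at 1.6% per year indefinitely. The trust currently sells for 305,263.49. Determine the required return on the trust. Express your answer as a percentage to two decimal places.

P = D₁/(r − g) ⇒ r = D₁/P + g = 31,500.0000/305,263.49 + 0.016 = 0.103190 + 0.016 = 0.119190

11.92%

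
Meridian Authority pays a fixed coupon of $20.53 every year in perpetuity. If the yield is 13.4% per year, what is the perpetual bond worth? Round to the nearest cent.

$153.21

Level perpetuity: PV = C / r = $20.53 / 0.134 = $153.21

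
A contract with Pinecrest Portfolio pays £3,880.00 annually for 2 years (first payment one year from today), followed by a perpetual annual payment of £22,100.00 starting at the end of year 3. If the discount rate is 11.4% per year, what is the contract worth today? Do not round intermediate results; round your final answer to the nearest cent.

PV of 2-year annuity: £3,880.00 × [1 − (1+0.114)^−2] / 0.114 = 6609.46530
Perpetuity value at year 2: £22,100.00 / 0.114 = 193859.64912
PV of perpetuity: 193859.64912 / (1+0.114)^2 = 156212.95244
Total PV = 6609.46530 + 156212.95244 = 162822.41774

£162822.42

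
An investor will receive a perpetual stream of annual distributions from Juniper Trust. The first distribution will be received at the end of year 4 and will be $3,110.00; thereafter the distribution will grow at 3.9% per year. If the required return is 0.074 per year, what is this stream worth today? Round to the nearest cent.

$71726.48

Value at end of year 3: C₁ / (r − g) = $3,110.00 / (0.074 − 0.039) = $88,857.1429
Discount to today: PV = $88,857.1429 / (1 + 0.074)^3 = $88,857.1429 / 1.238833 = $71,726.48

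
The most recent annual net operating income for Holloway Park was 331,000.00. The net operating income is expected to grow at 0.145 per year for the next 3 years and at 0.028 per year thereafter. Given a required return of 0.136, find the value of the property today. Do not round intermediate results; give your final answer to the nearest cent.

D_1 = 378995.00000
D_2 = 433949.27500
D_3 = 496871.91988
Terminal value at year 3: TV = D_3×(1+g_2)/(r−g_2) = 510784.33363/0.108 = 4729484.57066
P_0 = D_1/(1+r)^1 + D_2/(1+r)^2 + D_3/(1+r)^3 + TV/(1+r)^3
    = 333622.35915 + 336265.49404 + 338929.56926 + 3226107.38147 = 4234924.80393

4234924.80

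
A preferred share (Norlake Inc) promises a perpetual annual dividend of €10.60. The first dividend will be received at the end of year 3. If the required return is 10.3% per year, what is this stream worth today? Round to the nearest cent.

Value at end of year 2: C / r = €10.60 / 0.103 = €102.9126
Discount to today: PV = €102.9126 / (1 + 0.103)^2 = €102.9126 / 1.216609 = €84.59

€84.59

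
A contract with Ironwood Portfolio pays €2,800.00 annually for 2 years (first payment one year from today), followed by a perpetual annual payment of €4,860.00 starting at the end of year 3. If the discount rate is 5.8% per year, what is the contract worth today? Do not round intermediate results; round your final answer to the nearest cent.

€80005.70

PV of 2-year annuity: €2,800.00 × [1 − (1+0.058)^−2] / 0.058 = 5147.92329
Perpetuity value at year 2: €4,860.00 / 0.058 = 83793.10345
PV of perpetuity: 83793.10345 / (1+0.058)^2 = 74857.77946
Total PV = 5147.92329 + 74857.77946 = 80005.70275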